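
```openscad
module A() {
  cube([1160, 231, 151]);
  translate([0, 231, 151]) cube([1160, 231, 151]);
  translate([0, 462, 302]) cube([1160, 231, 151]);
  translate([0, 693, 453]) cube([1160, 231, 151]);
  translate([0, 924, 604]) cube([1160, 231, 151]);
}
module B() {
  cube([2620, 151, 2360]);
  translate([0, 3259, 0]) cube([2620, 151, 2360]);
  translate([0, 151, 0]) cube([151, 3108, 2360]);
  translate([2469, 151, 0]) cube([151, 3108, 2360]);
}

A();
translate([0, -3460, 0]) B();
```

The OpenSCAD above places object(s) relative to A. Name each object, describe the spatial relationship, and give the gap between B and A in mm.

A is a staircase. B is a house frame. The house frame is on the floor beside the staircase on its −y side. The gap between the house frame and the staircase is 50 mm.

The house frame's nearest face is 50 mm from the staircase's −y face.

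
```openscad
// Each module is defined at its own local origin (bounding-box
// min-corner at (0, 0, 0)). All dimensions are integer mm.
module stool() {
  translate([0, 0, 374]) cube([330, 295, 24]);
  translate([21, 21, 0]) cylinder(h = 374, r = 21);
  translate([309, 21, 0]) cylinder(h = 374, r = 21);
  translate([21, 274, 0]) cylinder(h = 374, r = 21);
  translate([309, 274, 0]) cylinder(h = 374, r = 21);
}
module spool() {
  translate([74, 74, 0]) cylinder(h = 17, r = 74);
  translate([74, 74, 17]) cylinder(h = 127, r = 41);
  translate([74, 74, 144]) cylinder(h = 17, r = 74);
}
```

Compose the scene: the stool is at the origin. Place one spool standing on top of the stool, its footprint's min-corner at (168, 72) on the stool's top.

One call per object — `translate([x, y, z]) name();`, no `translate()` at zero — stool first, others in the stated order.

stool();
translate([168, 72, 398]) spool();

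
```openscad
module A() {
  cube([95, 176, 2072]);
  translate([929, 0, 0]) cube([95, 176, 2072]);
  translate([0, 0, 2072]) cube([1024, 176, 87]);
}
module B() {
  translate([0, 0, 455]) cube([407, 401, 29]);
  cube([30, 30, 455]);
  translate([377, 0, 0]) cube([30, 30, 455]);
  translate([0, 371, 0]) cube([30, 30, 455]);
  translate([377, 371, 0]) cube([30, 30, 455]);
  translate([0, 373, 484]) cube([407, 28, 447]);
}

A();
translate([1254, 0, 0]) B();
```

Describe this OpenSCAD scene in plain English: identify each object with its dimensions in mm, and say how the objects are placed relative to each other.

A is a rectangular door frame: two vertical jambs of 95×176 mm section, 2072 mm tall, with a clear opening 834 mm wide between their inner faces. A header 87 mm tall and 176 mm deep lies on top of the jambs and spans the full outside width.

B is a chair: 407×401 mm seat, 29 mm thick, top at z = 484 mm, on four 30 mm square corner legs flush with the seat edges. A 28 mm thick backrest slab spans the full seat width, extending 447 mm above the seat top, its back face flush with the seat's +y edge.

The chair is on the floor beside the door frame on its +x side.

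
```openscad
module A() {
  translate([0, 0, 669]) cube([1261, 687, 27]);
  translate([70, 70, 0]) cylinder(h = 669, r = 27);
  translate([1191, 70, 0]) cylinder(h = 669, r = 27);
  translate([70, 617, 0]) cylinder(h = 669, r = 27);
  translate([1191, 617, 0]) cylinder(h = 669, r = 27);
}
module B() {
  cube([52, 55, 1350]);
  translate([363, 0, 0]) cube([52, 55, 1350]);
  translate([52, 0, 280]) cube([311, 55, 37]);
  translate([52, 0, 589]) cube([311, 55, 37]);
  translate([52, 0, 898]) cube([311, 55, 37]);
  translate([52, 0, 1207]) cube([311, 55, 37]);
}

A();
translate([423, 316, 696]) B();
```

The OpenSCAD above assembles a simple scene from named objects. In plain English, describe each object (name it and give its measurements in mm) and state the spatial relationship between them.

A is a table with a 1261×687 mm rectangular top, 27 mm thick, top surface at z = 696 mm, supported by four round legs of 54 mm diameter, each leg's bounding box inset 43 mm from the nearest pair of top edges, running from the floor.

B is a straight ladder. Two 52×55 mm vertical rails, 1350 mm tall, stand 415 mm apart (outside-to-outside) with their front faces coplanar on the −y side. 4 rungs, each 55 mm deep and 37 mm tall, span between the inner faces of the rails, front faces flush with the rails. The lowest rung's underside is at z = 280 mm and rungs are spaced 309 mm apart (underside to underside).

The ladder is on top of the table, centred.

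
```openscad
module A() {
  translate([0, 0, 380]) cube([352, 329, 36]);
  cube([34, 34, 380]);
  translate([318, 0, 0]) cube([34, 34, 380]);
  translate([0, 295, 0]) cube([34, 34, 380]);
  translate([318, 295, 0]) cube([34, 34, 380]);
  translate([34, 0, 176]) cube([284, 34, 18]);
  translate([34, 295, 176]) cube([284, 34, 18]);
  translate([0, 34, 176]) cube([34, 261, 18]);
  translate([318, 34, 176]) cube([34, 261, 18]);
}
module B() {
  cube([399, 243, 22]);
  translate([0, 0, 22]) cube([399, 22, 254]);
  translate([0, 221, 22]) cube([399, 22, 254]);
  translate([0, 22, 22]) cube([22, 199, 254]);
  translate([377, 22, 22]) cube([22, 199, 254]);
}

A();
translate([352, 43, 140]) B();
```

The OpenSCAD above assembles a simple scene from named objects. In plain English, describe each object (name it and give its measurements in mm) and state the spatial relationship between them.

A is a four-legged stool. The seat is 352×329 mm, 36 mm thick, top at z = 416 mm. It stands on four square legs, each 34×34 mm in cross-section, from z = 0 to the seat underside, each flush with a corner of the seat. Four stretchers, 34 mm wide and 18 mm tall, connect adjacent legs with their undersides at z = 176 mm, each running between the inner faces of the legs it joins and aligned with the legs' outer faces on the other axis.

B is an open storage box with external size 399×243×276 mm and wall thickness 22 mm (the base is also 22 mm thick). The base covers the whole footprint; the four walls stand on the base, with the y-facing walls full-width and the x-facing walls fitting between their inner faces.

The open box is beside the stool with their tops flush at z = 416.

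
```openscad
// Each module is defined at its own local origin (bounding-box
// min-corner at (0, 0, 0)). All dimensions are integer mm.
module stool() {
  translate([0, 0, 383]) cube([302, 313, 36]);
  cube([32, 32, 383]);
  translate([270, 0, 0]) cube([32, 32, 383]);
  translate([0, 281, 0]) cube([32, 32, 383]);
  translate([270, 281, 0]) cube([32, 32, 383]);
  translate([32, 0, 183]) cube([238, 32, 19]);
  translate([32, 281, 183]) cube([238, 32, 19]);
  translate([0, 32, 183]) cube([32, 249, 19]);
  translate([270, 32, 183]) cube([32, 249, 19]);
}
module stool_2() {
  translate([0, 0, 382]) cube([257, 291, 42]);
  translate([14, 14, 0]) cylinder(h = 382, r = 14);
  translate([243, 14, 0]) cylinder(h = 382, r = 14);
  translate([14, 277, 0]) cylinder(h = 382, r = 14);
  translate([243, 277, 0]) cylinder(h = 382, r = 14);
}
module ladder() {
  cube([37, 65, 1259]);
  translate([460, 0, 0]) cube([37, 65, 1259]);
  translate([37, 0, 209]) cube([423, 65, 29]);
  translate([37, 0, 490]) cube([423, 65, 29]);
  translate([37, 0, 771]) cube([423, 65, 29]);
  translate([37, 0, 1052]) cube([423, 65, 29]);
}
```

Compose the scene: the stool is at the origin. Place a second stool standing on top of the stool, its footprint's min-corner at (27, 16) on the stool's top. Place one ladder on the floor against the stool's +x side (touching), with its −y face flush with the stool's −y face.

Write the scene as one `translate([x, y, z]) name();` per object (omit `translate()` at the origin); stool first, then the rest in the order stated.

stool();
translate([27, 16, 419]) stool_2();
translate([302, 0, 0]) ladder();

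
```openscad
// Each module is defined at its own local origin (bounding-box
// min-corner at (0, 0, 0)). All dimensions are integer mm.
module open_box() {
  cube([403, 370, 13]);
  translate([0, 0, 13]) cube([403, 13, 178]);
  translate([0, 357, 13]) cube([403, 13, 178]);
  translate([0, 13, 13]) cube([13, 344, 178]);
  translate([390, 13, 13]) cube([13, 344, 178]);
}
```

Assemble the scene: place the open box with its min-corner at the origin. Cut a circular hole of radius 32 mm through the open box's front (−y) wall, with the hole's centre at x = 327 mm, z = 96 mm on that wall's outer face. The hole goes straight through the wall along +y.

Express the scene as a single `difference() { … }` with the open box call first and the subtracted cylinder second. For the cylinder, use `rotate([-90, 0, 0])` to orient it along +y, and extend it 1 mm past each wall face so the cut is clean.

difference() {
  open_box();
  translate([327, -1, 96]) rotate([-90, 0, 0]) cylinder(h = 15, r = 32);
}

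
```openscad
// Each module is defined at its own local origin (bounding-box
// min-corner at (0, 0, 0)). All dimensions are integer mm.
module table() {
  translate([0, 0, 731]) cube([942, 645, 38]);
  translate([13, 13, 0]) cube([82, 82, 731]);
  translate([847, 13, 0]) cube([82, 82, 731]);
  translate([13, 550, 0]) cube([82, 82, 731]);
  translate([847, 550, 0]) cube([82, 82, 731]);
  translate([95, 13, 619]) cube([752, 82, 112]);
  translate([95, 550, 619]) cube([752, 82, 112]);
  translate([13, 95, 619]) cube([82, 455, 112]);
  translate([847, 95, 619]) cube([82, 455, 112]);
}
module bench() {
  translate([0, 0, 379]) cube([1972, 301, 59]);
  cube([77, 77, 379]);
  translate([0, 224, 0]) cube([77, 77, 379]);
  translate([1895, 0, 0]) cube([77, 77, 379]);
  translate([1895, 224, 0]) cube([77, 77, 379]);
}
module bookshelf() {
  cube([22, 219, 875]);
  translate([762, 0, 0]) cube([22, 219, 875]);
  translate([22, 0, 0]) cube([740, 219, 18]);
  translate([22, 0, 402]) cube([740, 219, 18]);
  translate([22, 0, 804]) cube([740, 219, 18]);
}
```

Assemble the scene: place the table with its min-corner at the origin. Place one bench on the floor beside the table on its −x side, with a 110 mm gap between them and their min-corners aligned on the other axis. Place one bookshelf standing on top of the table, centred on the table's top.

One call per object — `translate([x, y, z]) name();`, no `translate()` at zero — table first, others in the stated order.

table();
translate([-2082, 0, 0]) bench();
translate([79, 213, 769]) bookshelf();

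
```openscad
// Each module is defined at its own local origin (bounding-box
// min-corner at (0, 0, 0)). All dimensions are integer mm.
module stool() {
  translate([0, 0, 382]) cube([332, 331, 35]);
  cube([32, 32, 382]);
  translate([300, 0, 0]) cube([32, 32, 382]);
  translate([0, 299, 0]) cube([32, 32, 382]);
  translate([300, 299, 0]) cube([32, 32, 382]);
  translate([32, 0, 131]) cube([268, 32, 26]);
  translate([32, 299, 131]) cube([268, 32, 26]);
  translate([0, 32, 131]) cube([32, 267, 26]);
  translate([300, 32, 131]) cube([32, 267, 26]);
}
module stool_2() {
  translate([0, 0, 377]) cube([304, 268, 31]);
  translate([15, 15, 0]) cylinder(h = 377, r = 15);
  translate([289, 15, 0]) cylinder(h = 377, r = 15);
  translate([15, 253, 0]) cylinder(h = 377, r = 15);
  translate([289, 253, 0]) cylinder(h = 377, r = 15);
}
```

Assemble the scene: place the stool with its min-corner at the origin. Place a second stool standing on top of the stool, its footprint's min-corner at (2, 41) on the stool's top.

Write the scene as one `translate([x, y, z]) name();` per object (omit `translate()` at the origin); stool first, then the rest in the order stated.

stool();
translate([2, 41, 417]) stool_2();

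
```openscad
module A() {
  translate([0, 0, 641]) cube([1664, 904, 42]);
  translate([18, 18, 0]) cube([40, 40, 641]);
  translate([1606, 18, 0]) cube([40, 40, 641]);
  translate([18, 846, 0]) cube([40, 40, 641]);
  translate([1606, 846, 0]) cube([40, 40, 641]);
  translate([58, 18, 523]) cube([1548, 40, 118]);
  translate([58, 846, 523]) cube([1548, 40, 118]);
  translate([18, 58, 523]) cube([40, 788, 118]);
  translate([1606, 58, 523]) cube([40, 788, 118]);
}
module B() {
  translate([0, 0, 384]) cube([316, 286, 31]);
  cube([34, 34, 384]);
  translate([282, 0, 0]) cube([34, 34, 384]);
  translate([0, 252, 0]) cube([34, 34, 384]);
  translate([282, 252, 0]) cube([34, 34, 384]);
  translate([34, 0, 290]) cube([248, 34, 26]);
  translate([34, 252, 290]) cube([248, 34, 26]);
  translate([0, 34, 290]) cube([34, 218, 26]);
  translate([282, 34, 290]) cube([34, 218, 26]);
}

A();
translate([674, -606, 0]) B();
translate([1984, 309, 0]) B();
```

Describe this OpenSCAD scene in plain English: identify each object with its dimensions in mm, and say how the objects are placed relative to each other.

A is a table with a 1664×904 mm rectangular top, 42 mm thick, top surface at z = 683 mm, supported by four 40×40 mm square legs, each inset 18 mm from the nearest pair of top edges, running from the floor. Four apron rails, 40 mm thick and 118 mm tall, run between adjacent legs with their top edges flush with the underside of the top and their outer faces flush with the legs' outer faces.

B is a four-legged stool. The seat is 316×286 mm, 31 mm thick, top at z = 415 mm. It stands on four square legs, each 34×34 mm in cross-section, from z = 0 to the seat underside, each flush with a corner of the seat. Four stretchers, 34 mm wide and 26 mm tall, connect adjacent legs with their undersides at z = 290 mm, each running between the inner faces of the legs it joins and aligned with the legs' outer faces on the other axis.

Two stools sit around the table at the −y, +x sides.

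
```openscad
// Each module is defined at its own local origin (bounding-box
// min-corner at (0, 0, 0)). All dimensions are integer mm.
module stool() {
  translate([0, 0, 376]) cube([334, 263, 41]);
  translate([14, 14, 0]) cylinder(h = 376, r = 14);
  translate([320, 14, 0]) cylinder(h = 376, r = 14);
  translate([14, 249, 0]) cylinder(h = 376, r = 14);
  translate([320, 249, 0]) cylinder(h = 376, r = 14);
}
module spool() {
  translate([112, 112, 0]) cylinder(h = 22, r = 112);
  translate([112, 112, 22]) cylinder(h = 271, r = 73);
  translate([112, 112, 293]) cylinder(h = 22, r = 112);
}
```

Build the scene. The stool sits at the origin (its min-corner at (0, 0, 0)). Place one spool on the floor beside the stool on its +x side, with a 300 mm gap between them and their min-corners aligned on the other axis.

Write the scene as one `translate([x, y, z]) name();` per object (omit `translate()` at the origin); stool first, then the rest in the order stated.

stool();
translate([634, 0, 0]) spool();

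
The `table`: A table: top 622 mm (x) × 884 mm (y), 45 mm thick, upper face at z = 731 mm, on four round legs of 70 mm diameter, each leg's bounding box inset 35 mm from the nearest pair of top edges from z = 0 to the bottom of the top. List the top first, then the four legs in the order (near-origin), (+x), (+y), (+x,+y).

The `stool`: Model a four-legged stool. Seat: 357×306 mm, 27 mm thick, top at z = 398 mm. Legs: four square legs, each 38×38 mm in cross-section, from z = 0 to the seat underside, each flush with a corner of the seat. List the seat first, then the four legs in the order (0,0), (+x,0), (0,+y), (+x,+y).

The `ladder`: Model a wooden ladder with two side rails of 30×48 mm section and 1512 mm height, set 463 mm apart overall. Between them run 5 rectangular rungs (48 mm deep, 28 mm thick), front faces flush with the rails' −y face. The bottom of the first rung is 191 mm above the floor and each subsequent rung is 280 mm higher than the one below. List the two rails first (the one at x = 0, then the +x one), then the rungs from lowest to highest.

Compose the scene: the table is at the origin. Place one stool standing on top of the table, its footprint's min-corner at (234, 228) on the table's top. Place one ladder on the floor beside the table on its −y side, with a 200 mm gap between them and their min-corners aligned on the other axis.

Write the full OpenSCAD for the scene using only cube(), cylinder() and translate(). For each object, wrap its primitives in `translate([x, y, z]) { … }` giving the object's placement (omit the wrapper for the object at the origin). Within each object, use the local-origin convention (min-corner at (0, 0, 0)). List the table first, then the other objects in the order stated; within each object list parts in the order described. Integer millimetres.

translate([0, 0, 686]) cube([622, 884, 45]);
translate([70, 70, 0]) cylinder(h = 686, r = 35);
translate([552, 70, 0]) cylinder(h = 686, r = 35);
translate([70, 814, 0]) cylinder(h = 686, r = 35);
translate([552, 814, 0]) cylinder(h = 686, r = 35);
translate([234, 228, 731]) {
  translate([0, 0, 371]) cube([357, 306, 27]);
  cube([38, 38, 371]);
  translate([319, 0, 0]) cube([38, 38, 371]);
  translate([0, 268, 0]) cube([38, 38, 371]);
  translate([319, 268, 0]) cube([38, 38, 371]);
}
translate([0, -248, 0]) {
  cube([30, 48, 1512]);
  translate([433, 0, 0]) cube([30, 48, 1512]);
  translate([30, 0, 191]) cube([403, 48, 28]);
  translate([30, 0, 471]) cube([403, 48, 28]);
  translate([30, 0, 751]) cube([403, 48, 28]);
  translate([30, 0, 1031]) cube([403, 48, 28]);
  translate([30, 0, 1311]) cube([403, 48, 28]);
}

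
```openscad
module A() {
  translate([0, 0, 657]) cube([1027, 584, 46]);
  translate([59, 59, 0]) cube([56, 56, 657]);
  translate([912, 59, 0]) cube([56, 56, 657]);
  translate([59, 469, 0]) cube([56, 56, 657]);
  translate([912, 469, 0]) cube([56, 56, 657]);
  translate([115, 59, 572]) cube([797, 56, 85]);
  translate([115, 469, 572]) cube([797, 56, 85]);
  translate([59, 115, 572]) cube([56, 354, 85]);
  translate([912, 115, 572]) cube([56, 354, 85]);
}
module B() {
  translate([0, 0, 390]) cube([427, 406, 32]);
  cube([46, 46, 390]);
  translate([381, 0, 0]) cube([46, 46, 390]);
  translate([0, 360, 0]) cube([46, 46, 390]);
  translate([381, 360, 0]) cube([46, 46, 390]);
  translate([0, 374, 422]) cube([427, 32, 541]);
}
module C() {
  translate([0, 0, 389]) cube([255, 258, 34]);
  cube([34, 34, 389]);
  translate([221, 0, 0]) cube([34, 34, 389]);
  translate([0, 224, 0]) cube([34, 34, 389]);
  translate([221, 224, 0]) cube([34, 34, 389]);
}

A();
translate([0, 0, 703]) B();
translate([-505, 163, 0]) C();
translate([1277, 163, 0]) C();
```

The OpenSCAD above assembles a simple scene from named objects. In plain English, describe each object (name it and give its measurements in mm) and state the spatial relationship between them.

A is a table: top 1027 mm (x) × 584 mm (y), 46 mm thick, upper face at z = 703 mm, on four 56×56 mm square legs, each inset 59 mm from the nearest pair of top edges, running from z = 0 to the bottom of the top. Four apron rails, 56 mm thick and 85 mm tall, run between adjacent legs with their top edges flush with the underside of the top and their outer faces flush with the legs' outer faces.

B is a chair: 427×406 mm seat, 32 mm thick, top at z = 422 mm, on four 46 mm square corner legs flush with the seat edges. A 32 mm thick backrest slab spans the full seat width, extending 541 mm above the seat top, its back face flush with the seat's +y edge.

C is a four-legged stool. The seat is a 255×258×34 mm slab whose top surface is at z = 423 mm; four square legs, each 34×34 mm in cross-section, run from the floor (z = 0) to the underside of the seat, each flush with a corner of the seat.

The chair is on top of the table. Two stools sit around the table at the −x, +x sides.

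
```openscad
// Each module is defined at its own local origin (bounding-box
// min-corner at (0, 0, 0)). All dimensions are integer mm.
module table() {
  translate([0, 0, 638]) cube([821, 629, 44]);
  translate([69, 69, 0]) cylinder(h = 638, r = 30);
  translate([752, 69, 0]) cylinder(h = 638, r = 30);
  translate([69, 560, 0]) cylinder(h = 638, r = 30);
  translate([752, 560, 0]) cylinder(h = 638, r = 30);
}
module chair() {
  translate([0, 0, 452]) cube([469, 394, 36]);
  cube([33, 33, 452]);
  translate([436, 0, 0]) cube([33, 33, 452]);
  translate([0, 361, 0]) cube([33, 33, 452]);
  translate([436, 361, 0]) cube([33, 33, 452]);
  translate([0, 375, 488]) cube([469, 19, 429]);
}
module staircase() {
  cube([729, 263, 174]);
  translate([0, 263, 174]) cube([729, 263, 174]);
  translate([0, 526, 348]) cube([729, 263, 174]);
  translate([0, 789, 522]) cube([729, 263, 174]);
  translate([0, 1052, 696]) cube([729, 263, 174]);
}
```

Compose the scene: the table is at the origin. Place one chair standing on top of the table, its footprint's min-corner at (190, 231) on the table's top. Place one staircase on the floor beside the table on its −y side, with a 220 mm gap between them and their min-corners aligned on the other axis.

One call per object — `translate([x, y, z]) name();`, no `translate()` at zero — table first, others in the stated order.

table();
translate([190, 231, 682]) chair();
translate([0, -1535, 0]) staircase();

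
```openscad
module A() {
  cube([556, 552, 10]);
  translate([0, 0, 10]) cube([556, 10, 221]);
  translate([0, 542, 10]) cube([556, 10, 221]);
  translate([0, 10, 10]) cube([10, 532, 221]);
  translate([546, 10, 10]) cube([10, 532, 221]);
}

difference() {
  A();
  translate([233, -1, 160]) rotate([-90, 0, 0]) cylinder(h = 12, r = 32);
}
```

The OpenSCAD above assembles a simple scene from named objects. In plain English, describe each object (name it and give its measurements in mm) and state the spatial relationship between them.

A is an open storage box with external size 556×552×231 mm and wall thickness 10 mm (the base is also 10 mm thick). The base covers the whole footprint; the four walls stand on the base, with the y-facing walls full-width and the x-facing walls fitting between their inner faces.

The open box has a circular hole of radius 32 mm through its front wall, centred at (x = 233, z = 160).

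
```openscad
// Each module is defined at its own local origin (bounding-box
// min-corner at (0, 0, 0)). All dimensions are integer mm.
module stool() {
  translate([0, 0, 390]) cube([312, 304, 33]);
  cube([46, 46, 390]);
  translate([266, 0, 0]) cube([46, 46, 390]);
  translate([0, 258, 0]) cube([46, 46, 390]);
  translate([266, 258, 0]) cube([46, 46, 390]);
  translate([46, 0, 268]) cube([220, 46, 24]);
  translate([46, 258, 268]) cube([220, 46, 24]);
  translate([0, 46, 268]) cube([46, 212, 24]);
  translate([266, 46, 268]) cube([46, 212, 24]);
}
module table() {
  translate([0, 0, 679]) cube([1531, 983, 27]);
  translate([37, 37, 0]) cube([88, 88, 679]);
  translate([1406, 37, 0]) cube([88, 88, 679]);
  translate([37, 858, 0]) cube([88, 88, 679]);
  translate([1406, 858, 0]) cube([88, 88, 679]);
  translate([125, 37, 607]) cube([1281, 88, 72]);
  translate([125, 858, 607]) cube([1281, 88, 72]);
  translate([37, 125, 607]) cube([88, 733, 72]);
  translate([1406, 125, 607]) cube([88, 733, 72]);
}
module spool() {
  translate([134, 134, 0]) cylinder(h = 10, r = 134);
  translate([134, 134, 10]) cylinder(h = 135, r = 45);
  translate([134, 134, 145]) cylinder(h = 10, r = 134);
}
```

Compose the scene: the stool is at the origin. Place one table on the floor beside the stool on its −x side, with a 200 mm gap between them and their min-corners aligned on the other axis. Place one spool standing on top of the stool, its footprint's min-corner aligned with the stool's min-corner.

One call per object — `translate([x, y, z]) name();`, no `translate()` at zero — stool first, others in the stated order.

stool();
translate([-1731, 0, 0]) table();
translate([0, 0, 423]) spool();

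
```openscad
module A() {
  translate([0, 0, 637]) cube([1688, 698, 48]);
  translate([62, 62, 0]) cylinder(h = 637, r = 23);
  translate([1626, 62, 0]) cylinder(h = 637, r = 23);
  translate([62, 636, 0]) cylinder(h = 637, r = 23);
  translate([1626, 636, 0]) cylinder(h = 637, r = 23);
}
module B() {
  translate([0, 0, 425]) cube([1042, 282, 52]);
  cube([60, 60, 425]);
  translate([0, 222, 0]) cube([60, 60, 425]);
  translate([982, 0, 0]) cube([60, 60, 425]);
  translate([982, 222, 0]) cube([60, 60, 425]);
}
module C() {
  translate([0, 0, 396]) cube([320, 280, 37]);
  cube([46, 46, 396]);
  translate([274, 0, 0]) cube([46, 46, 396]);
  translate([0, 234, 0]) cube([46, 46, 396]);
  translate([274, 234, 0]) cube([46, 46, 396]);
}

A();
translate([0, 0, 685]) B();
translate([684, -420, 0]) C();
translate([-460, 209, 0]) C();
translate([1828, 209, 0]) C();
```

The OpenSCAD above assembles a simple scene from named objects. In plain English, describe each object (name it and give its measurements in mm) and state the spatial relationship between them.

A is a table with a 1688×698 mm rectangular top, 48 mm thick, top surface at z = 685 mm, supported by four round legs of 46 mm diameter, each leg's bounding box inset 39 mm from the nearest pair of top edges, running from the floor.

B is a long wooden bench with a 1042 mm (x) × 282 mm (y) seat, 52 mm thick, its top surface 477 mm above the floor. Four 60 mm square legs at the seat corners, flush with the edges, run from z = 0 to the seat underside.

C is a simple wooden stool: a rectangular seat 320 mm (x) by 280 mm (y), 37 mm thick, top face at z = 433 mm, on four square legs, each 46×46 mm in cross-section. The legs rest on z = 0, each flush with a corner of the seat.

The bench is on top of the table. Three stools sit around the table at the −y, −x, +x sides.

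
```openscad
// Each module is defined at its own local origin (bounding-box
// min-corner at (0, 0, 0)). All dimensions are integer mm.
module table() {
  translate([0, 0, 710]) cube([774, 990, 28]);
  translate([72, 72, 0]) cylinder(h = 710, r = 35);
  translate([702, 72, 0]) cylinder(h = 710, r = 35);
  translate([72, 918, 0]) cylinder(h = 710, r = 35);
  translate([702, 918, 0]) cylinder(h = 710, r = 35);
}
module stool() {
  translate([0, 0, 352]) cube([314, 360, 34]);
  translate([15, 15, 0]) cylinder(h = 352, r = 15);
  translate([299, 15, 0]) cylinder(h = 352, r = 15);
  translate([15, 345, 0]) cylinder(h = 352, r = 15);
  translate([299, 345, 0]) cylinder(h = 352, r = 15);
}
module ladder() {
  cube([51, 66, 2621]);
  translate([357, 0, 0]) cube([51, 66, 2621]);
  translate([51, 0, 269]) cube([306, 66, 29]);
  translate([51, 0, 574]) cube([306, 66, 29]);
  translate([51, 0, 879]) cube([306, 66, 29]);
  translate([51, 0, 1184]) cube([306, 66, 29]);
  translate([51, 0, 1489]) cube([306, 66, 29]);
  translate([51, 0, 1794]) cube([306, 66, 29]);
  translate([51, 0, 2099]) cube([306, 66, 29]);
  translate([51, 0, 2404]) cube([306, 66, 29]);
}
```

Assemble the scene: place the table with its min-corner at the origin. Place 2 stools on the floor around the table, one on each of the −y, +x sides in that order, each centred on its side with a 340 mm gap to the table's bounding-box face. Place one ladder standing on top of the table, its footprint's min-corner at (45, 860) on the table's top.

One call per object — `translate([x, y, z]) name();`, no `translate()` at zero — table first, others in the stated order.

table();
translate([230, -700, 0]) stool();
translate([1114, 315, 0]) stool();
translate([45, 860, 738]) ladder();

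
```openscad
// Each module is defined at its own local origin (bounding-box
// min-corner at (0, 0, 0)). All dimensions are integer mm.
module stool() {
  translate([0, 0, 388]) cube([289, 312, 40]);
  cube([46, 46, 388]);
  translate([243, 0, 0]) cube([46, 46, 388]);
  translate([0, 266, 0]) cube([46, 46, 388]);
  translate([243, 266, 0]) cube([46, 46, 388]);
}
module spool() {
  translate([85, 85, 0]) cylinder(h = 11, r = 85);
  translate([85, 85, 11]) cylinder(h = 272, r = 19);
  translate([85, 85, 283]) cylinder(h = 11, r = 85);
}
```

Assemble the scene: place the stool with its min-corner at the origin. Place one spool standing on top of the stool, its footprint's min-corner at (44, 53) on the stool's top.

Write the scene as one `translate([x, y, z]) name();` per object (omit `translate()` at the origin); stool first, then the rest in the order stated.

stool();
translate([44, 53, 428]) spool();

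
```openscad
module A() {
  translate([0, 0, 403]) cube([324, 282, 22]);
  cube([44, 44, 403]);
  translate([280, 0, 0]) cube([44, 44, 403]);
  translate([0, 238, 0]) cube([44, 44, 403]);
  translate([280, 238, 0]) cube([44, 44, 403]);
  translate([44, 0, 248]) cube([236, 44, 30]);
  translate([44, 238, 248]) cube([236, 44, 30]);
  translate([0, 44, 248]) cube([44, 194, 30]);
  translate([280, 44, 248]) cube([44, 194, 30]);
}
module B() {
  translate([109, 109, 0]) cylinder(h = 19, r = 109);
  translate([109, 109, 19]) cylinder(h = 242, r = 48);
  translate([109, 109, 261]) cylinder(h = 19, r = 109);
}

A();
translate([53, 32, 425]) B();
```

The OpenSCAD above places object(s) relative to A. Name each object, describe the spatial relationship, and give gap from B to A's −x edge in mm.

The spool's min-x is at 53; the stool's min-x is 0; gap = 53 mm.

A is a stool. B is a spool. The spool is on top of the stool, centred. The gap from the spool to the stool's −x edge is 53 mm.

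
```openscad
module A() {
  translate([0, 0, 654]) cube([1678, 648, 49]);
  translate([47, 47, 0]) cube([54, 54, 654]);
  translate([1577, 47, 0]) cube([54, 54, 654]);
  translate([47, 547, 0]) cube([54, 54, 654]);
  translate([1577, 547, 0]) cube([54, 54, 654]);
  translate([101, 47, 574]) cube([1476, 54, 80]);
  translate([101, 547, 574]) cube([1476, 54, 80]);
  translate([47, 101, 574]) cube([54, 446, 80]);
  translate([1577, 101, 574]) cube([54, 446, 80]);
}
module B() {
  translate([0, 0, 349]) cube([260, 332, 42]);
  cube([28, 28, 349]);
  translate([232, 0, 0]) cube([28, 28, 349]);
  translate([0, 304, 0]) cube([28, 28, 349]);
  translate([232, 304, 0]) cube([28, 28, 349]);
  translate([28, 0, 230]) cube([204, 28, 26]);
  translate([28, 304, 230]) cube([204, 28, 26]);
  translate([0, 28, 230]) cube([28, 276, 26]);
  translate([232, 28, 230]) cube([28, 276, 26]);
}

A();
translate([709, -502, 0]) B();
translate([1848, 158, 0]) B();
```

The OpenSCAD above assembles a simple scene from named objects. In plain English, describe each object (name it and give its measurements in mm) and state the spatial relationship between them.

A is a table: top 1678 mm (x) × 648 mm (y), 49 mm thick, upper face at z = 703 mm, on four 54×54 mm square legs, each inset 47 mm from the nearest pair of top edges, running from z = 0 to the bottom of the top. Four apron rails, 54 mm thick and 80 mm tall, run between adjacent legs with their top edges flush with the underside of the top and their outer faces flush with the legs' outer faces.

B is a simple wooden stool: a rectangular seat 260 mm (x) by 332 mm (y), 42 mm thick, top face at z = 391 mm, on four square legs, each 28×28 mm in cross-section. The legs rest on z = 0, each flush with a corner of the seat. Four stretchers, 28 mm wide and 26 mm tall, connect adjacent legs with their undersides at z = 230 mm, each running between the inner faces of the legs it joins and aligned with the legs' outer faces on the other axis.

Two stools sit around the table at the −y, +x sides.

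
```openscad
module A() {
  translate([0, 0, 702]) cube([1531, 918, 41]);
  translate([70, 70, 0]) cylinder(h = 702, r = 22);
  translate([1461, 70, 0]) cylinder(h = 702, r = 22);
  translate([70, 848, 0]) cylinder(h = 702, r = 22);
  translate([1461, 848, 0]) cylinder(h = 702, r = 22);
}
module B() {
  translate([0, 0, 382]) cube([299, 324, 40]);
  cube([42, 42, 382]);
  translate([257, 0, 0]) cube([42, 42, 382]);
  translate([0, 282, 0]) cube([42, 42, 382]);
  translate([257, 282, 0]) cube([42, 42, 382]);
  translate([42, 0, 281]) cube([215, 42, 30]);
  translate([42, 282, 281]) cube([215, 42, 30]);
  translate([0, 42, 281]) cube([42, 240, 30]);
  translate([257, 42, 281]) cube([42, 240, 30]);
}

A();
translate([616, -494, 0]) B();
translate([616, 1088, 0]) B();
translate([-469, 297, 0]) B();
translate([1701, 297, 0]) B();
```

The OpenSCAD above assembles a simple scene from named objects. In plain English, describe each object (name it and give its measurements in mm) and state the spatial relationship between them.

A is a table with a 1531×918 mm rectangular top, 41 mm thick, top surface at z = 743 mm, supported by four round legs of 44 mm diameter, each leg's bounding box inset 48 mm from the nearest pair of top edges, running from the floor.

B is a four-legged stool. The seat is a 299×324×40 mm slab whose top surface is at z = 422 mm; four square legs, each 42×42 mm in cross-section, run from the floor (z = 0) to the underside of the seat, each flush with a corner of the seat. Four stretchers, 42 mm wide and 30 mm tall, connect adjacent legs with their undersides at z = 281 mm, each running between the inner faces of the legs it joins and aligned with the legs' outer faces on the other axis.

Four stools sit around the table at the −y, +y, −x, +x sides.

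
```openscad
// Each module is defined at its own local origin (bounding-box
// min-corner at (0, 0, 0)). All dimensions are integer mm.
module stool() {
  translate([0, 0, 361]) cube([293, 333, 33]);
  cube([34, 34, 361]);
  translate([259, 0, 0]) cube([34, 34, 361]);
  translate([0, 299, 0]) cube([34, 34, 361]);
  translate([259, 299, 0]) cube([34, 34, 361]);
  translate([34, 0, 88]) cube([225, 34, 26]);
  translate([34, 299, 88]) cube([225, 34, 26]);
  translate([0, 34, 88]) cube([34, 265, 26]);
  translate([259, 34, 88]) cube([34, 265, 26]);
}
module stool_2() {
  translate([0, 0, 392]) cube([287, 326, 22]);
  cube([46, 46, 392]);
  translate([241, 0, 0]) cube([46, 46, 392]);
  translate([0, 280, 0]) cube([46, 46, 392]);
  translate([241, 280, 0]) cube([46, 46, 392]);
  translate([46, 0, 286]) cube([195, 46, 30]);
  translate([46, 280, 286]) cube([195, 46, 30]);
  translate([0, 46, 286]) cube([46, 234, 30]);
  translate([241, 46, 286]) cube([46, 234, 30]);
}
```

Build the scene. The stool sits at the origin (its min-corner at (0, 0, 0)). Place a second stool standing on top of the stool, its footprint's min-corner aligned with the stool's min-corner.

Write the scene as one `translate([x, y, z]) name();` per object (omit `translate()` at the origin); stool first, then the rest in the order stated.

stool();
translate([0, 0, 394]) stool_2();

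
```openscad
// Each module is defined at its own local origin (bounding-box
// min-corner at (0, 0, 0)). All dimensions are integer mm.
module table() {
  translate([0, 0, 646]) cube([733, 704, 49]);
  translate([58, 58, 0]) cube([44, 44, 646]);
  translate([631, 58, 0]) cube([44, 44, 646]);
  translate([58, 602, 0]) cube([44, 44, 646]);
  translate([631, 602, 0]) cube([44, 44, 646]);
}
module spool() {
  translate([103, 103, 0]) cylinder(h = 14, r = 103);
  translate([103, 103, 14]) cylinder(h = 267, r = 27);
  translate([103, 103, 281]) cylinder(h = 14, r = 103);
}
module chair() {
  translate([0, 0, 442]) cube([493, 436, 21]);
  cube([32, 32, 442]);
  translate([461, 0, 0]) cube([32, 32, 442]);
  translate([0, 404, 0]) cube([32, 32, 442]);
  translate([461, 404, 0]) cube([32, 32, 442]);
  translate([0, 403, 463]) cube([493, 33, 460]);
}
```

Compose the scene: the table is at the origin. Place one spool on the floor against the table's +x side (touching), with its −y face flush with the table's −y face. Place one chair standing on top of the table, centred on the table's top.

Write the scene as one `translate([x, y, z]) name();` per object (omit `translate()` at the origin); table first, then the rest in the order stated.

table();
translate([733, 0, 0]) spool();
translate([120, 134, 695]) chair();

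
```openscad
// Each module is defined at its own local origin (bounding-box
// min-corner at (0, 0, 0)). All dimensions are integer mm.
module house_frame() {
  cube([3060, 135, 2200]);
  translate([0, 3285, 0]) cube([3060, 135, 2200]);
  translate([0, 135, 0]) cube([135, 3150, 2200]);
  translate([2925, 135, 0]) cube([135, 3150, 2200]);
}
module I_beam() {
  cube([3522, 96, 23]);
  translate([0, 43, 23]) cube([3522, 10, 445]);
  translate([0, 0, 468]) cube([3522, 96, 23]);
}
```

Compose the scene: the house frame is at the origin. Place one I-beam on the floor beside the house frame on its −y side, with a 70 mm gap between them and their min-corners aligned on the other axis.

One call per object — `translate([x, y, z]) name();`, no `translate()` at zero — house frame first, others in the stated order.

house_frame();
translate([0, -166, 0]) I_beam();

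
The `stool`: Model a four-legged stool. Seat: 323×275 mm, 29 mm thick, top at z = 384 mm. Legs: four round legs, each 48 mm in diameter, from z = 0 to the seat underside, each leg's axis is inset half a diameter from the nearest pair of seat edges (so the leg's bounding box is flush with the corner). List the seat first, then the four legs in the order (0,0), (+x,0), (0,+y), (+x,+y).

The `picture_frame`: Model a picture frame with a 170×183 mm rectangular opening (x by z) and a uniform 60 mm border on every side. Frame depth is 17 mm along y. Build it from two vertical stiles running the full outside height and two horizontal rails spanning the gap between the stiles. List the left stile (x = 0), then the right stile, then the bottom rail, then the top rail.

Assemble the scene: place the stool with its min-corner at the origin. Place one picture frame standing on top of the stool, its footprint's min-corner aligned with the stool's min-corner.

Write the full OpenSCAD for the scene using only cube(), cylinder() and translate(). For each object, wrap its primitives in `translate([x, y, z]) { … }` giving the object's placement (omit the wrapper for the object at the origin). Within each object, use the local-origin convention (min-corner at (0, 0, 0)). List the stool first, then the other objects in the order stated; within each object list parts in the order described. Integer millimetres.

translate([0, 0, 355]) cube([323, 275, 29]);
translate([24, 24, 0]) cylinder(h = 355, r = 24);
translate([299, 24, 0]) cylinder(h = 355, r = 24);
translate([24, 251, 0]) cylinder(h = 355, r = 24);
translate([299, 251, 0]) cylinder(h = 355, r = 24);
translate([0, 0, 384]) {
  cube([60, 17, 303]);
  translate([230, 0, 0]) cube([60, 17, 303]);
  translate([60, 0, 0]) cube([170, 17, 60]);
  translate([60, 0, 243]) cube([170, 17, 60]);
}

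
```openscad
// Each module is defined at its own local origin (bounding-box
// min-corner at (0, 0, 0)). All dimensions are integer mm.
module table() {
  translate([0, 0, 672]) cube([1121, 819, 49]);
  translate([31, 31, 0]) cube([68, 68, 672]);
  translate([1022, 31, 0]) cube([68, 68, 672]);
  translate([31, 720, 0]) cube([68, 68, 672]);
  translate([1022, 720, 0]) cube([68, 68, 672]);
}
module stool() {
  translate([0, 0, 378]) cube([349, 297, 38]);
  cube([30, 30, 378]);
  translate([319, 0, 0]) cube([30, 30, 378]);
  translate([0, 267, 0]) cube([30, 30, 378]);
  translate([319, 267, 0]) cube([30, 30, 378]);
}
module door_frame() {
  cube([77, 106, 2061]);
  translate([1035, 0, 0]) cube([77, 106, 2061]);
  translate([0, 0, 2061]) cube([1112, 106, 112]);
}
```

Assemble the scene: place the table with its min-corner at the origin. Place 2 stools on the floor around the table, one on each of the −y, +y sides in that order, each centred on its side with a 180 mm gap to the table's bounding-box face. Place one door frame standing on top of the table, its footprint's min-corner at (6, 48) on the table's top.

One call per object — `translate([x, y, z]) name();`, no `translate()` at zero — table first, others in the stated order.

table();
translate([386, -477, 0]) stool();
translate([386, 999, 0]) stool();
translate([6, 48, 721]) door_frame();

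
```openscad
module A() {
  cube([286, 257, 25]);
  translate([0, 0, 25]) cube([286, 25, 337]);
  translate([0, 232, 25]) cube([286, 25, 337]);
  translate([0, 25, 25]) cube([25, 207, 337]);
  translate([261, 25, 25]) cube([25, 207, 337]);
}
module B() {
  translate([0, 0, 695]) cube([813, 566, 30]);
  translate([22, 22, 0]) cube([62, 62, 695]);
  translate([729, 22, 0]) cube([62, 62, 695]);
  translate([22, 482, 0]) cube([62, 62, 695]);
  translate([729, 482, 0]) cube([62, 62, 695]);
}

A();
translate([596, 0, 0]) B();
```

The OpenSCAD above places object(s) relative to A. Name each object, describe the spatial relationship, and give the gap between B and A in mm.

A is an open box. B is a table. The table is on the floor beside the open box on its +x side. The gap between the table and the open box is 310 mm.

The table's nearest face is 310 mm from the open box's +x face.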